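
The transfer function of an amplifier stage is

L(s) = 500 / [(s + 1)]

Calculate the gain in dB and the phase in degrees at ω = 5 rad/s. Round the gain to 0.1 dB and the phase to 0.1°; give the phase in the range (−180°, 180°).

39.8 dB, -78.7°

At ω = 5 rad/s:
pole (1 + j5·1) = 1 + j5 → |·| ≈ 5.099, ∠ ≈ 78.69°
|L| = 500 · 1 / (5.099) ≈ 98.058
Gain = 20 log₁₀(98.058) ≈ 39.83 dB
∠L = (0°) − (78.69°) = -78.69°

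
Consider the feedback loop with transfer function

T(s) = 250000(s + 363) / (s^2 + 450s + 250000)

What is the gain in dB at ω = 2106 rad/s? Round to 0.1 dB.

At s = jω = j2106:
zero (s+363): 363 + j2106 → |·| = √(363²+2106²) = √4567005 ≈ 2137.1, ∠ = arctan(2106/363) ≈ 80.22°
quadratic: (j2106)² + 450·j2106 + 250000 = -4185236 + j947700 → |·| ≈ 4.2912e+06, ∠ ≈ 167.24°
|T| = 250000 · 2137.1 / 4.2912e+06 ≈ 124.5
Gain = 20 log₁₀(124.5) ≈ 41.90 dB

41.9 dB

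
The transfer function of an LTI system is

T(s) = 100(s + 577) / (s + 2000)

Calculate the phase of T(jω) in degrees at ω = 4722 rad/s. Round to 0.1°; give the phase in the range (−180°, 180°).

At s = jω = j4722:
zero (s+577): 577 + j4722 → |·| = √(577²+4722²) = √22630213 ≈ 4757.1, ∠ = arctan(4722/577) ≈ 83.03°
pole (s+2000): 2000 + j4722 → |·| = √(2000²+4722²) = √26297284 ≈ 5128.1, ∠ = arctan(4722/2000) ≈ 67.04°
∠T = 83.03° − 67.04° = 15.99°

16.0°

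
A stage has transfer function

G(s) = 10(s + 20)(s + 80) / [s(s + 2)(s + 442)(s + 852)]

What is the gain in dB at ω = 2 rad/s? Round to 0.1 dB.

-42.4 dB

At s = jω = j2:
zero (s+20): 20 + j2 → |·| = √(20²+2²) = √404 ≈ 20.1, ∠ = arctan(2/20) ≈ 5.71°
zero (s+80): 80 + j2 → |·| = √(80²+2²) = √6404 ≈ 80.025, ∠ = arctan(2/80) ≈ 1.43°
pole (s+2): 2 + j2 → |·| = √(2²+2²) = √8 ≈ 2.8284, ∠ = arctan(2/2) ≈ 45.00°
pole (s+442): 442 + j2 → |·| = √(442²+2²) = √195368 ≈ 442, ∠ = arctan(2/442) ≈ 0.26°
pole (s+852): 852 + j2 → |·| = √(852²+2²) = √725908 ≈ 852, ∠ = arctan(2/852) ≈ 0.13°
pole at origin: |s| = 2, ∠ = 90.00° (in denominator)
|G| = 10 · 1608.5 / 2.1303e+06 ≈ 0.0075506
Gain = 20 log₁₀(0.0075506) ≈ -42.44 dB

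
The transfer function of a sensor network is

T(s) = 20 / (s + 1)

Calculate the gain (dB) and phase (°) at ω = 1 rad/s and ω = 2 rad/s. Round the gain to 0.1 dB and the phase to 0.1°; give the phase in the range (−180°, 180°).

ω = 1: 23.0 dB, -45.0°; ω = 2: 19.0 dB, -63.4°

At s = jω = j1:
pole (s+1): 1 + j1 → |·| = √(1²+1²) = √2 ≈ 1.4142, ∠ = arctan(1/1) ≈ 45.00°
|T| = 20 / 1.4142 ≈ 14.142
Gain = 20 log₁₀(14.142) ≈ 23.01 dB
∠T = 0.00° − 45.00° = -45.00°

At s = jω = j2:
pole (s+1): 1 + j2 → |·| = √(1²+2²) = √5 ≈ 2.2361, ∠ = arctan(2/1) ≈ 63.43°
|T| = 20 / 2.2361 ≈ 8.9441
Gain = 20 log₁₀(8.9441) ≈ 19.03 dB
∠T = 0.00° − 63.43° = -63.43°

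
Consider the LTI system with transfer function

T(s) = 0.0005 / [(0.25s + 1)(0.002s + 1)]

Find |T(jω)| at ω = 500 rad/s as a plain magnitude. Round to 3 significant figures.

2.83e-06

At ω = 500 rad/s:
pole (1 + j500·0.25) = 1 + j125 → |·| ≈ 125, ∠ ≈ 89.54°
pole (1 + j500·0.002) = 1 + j1 → |·| ≈ 1.4142, ∠ ≈ 45.00°
|T| = 0.0005 · 1 / (125 · 1.4142) ≈ 2.8285e-06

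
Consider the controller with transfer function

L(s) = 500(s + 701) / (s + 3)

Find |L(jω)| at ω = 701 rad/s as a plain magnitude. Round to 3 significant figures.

At s = jω = j701:
zero (s+701): 701 + j701 → |·| = √(701²+701²) = √982802 ≈ 991.36, ∠ = arctan(701/701) ≈ 45.00°
pole (s+3): 3 + j701 → |·| = √(3²+701²) = √491410 ≈ 701.01, ∠ = arctan(701/3) ≈ 89.75°
|L| = 500 · 991.36 / 701.01 ≈ 707.09

707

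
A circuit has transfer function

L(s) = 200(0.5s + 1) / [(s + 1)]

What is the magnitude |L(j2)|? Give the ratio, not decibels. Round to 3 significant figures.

At ω = 2 rad/s:
zero (1 + j2·0.5) = 1 + j1 → |·| ≈ 1.4142, ∠ ≈ 45.00°
pole (1 + j2·1) = 1 + j2 → |·| ≈ 2.2361, ∠ ≈ 63.43°
|L| = 200 · 1.4142 / (2.2361) ≈ 126.49

126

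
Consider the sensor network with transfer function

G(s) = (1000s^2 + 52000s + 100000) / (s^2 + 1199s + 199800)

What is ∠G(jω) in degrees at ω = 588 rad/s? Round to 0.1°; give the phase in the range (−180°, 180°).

73.2°

Substitute s = j588:
Numerator: 1000(j588)^2 + 52000(j588) + 100000 = -345644000 + j30576000
Denominator: (j588)^2 + 1199(j588) + 199800 = -145944 + j705012
|N| = √(345644000² + 30576000²) ≈ 3.4699e+08, ∠N ≈ 174.94°
|D| = √(145944² + 705012²) ≈ 7.1996e+05, ∠D ≈ 101.70°
∠G = 174.94° − 101.70° = 73.24°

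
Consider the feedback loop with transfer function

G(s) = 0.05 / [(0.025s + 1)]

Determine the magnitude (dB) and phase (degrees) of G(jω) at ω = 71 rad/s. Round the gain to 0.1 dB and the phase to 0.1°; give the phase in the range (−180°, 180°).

-32.2 dB, -60.6°

At ω = 71 rad/s:
pole (1 + j71·0.025) = 1 + j1.775 → |·| ≈ 2.0373, ∠ ≈ 60.60°
|G| = 0.05 · 1 / (2.0373) ≈ 0.024542
Gain = 20 log₁₀(0.024542) ≈ -32.20 dB
∠G = (0°) − (60.60°) = -60.60°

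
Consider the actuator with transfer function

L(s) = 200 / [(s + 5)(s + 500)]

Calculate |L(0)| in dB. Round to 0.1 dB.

L(0) = 200 / (5·500) = 0.08
20 log₁₀(0.08) ≈ -21.94 dB

-21.9 dB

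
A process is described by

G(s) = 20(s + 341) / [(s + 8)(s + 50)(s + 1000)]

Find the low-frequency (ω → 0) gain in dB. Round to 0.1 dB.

-35.4 dB

G(0) = 20·341 / (8·50·1000) = 0.01705
20 log₁₀(0.01705) ≈ -35.37 dB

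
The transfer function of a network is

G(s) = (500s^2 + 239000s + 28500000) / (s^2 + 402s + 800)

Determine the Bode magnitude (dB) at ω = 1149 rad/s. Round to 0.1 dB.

Substitute s = j1149:
Numerator: 500(j1149)^2 + 239000(j1149) + 28500000 = -631600500 + j274611000
Denominator: (j1149)^2 + 402(j1149) + 800 = -1319401 + j461898
|N| = √(631600500² + 274611000²) ≈ 6.8872e+08, ∠N ≈ 156.50°
|D| = √(1319401² + 461898²) ≈ 1.3979e+06, ∠D ≈ 160.71°
|G| = 6.8872e+08 / 1.3979e+06 ≈ 492.68
Gain = 20 log₁₀(492.68) ≈ 53.85 dB

53.9 dB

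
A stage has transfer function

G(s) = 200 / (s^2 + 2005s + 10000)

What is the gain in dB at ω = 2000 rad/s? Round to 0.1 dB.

-89.0 dB

Substitute s = j2000:
Numerator: 200 = 200 + j0
Denominator: (j2000)^2 + 2005(j2000) + 10000 = -3990000 + j4010000
|N| = √(200² + 0²) ≈ 200, ∠N ≈ 0.00°
|D| = √(3990000² + 4010000²) ≈ 5.6569e+06, ∠D ≈ 134.86°
|G| = 200 / 5.6569e+06 ≈ 3.5355e-05
Gain = 20 log₁₀(3.5355e-05) ≈ -89.03 dB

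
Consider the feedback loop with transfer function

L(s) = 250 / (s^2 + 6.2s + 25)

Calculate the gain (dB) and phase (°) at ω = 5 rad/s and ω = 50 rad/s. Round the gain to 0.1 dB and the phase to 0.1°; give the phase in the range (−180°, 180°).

ω = 5: 18.1 dB, -90.0°; ω = 50: -20.0 dB, -172.9°

At s = jω = j5:
quadratic: (j5)² + 6.2·j5 + 25 = 0 + j31 → |·| ≈ 31, ∠ ≈ 90.00°
|L| = 250 / 31 ≈ 8.0645
Gain = 20 log₁₀(8.0645) ≈ 18.13 dB
∠L = 0.00° − 90.00° = -90.00°

At s = jω = j50:
quadratic: (j50)² + 6.2·j50 + 25 = -2475 + j310 → |·| ≈ 2494.3, ∠ ≈ 172.86°
|L| = 250 / 2494.3 ≈ 0.10023
Gain = 20 log₁₀(0.10023) ≈ -19.98 dB
∠L = 0.00° − 172.86° = -172.86°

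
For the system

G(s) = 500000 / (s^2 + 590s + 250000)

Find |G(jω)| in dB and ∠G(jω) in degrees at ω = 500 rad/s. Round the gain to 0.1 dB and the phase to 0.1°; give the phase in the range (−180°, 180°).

At s = jω = j500:
quadratic: (j500)² + 590·j500 + 250000 = 0 + j295000 → |·| ≈ 2.95e+05, ∠ ≈ 90.00°
|G| = 500000 / 2.95e+05 ≈ 1.6949
Gain = 20 log₁₀(1.6949) ≈ 4.58 dB
∠G = 0.00° − 90.00° = -90.00°

4.6 dB, -90.0°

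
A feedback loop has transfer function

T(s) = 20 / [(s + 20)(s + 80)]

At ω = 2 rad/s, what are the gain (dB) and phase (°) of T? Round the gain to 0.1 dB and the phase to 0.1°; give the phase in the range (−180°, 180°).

At s = jω = j2:
pole (s+20): 20 + j2 → |·| = √(20²+2²) = √404 ≈ 20.1, ∠ = arctan(2/20) ≈ 5.71°
pole (s+80): 80 + j2 → |·| = √(80²+2²) = √6404 ≈ 80.025, ∠ = arctan(2/80) ≈ 1.43°
|T| = 20 / 1608.5 ≈ 0.012434
Gain = 20 log₁₀(0.012434) ≈ -38.11 dB
∠T = 0.00° − 7.14° = -7.14°

-38.1 dB, -7.1°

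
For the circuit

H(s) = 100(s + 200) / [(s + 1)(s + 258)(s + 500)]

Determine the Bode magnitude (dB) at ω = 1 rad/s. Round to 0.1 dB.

-19.2 dB

At s = jω = j1:
zero (s+200): 200 + j1 → |·| = √(200²+1²) = √40001 ≈ 200, ∠ = arctan(1/200) ≈ 0.29°
pole (s+1): 1 + j1 → |·| = √(1²+1²) = √2 ≈ 1.4142, ∠ = arctan(1/1) ≈ 45.00°
pole (s+258): 258 + j1 → |·| = √(258²+1²) = √66565 ≈ 258, ∠ = arctan(1/258) ≈ 0.22°
pole (s+500): 500 + j1 → |·| = √(500²+1²) = √250001 ≈ 500, ∠ = arctan(1/500) ≈ 0.11°
|H| = 100 · 200 / 1.8243e+05 ≈ 0.10963
Gain = 20 log₁₀(0.10963) ≈ -19.20 dB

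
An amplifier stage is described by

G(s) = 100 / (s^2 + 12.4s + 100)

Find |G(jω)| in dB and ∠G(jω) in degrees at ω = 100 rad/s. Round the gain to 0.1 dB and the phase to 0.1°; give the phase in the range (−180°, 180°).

-40.0 dB, -172.9°

At s = jω = j100:
quadratic: (j100)² + 12.4·j100 + 100 = -9900 + j1240 → |·| ≈ 9977.4, ∠ ≈ 172.86°
|G| = 100 / 9977.4 ≈ 0.010023
Gain = 20 log₁₀(0.010023) ≈ -39.98 dB
∠G = 0.00° − 172.86° = -172.86°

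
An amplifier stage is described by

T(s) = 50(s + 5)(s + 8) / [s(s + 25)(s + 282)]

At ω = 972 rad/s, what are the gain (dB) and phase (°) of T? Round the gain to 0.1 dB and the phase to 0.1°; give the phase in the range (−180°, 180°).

-26.1 dB, -73.1°

At s = jω = j972:
zero (s+5): 5 + j972 → |·| = √(5²+972²) = √944809 ≈ 972.01, ∠ = arctan(972/5) ≈ 89.71°
zero (s+8): 8 + j972 → |·| = √(8²+972²) = √944848 ≈ 972.03, ∠ = arctan(972/8) ≈ 89.53°
pole (s+25): 25 + j972 → |·| = √(25²+972²) = √945409 ≈ 972.32, ∠ = arctan(972/25) ≈ 88.53°
pole (s+282): 282 + j972 → |·| = √(282²+972²) = √1024308 ≈ 1012.1, ∠ = arctan(972/282) ≈ 73.82°
pole at origin: |s| = 972, ∠ = 90.00° (in denominator)
|T| = 50 · 9.4482e+05 / 9.5653e+08 ≈ 0.049388
Gain = 20 log₁₀(0.049388) ≈ -26.13 dB
∠T = 179.24° − 252.35° = -73.11°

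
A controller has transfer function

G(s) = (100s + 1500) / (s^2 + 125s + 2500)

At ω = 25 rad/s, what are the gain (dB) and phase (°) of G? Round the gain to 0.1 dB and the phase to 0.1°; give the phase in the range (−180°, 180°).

-1.9 dB, 0.0°

Substitute s = j25:
Numerator: 100(j25) + 1500 = 1500 + j2500
Denominator: (j25)^2 + 125(j25) + 2500 = 1875 + j3125
|N| = √(1500² + 2500²) ≈ 2915.5, ∠N ≈ 59.04°
|D| = √(1875² + 3125²) ≈ 3644.3, ∠D ≈ 59.04°
|G| = 2915.5 / 3644.3 ≈ 0.80002
Gain = 20 log₁₀(0.80002) ≈ -1.94 dB
∠G = 59.04° − 59.04° = 0.00°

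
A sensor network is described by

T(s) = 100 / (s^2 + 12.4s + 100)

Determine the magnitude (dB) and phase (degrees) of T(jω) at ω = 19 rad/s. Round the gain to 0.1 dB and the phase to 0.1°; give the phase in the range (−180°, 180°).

At s = jω = j19:
quadratic: (j19)² + 12.4·j19 + 100 = -261 + j235.6 → |·| ≈ 351.61, ∠ ≈ 137.93°
|T| = 100 / 351.61 ≈ 0.28441
Gain = 20 log₁₀(0.28441) ≈ -10.92 dB
∠T = 0.00° − 137.93° = -137.93°

-10.9 dB, -137.9°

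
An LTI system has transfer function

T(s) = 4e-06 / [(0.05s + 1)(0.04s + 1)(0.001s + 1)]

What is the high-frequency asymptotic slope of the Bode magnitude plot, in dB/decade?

Each pole contributes −20 dB/decade at high frequency; each zero contributes +20 dB/decade.
Net: 0 zero(s) − 3 pole(s) → -60 dB/decade.

-60 dB/decade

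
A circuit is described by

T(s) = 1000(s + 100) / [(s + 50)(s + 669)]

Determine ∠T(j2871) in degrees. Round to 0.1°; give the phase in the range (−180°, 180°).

-77.9°

At s = jω = j2871:
zero (s+100): 100 + j2871 → |·| = √(100²+2871²) = √8252641 ≈ 2872.7, ∠ = arctan(2871/100) ≈ 88.01°
pole (s+50): 50 + j2871 → |·| = √(50²+2871²) = √8245141 ≈ 2871.4, ∠ = arctan(2871/50) ≈ 89.00°
pole (s+669): 669 + j2871 → |·| = √(669²+2871²) = √8690202 ≈ 2947.9, ∠ = arctan(2871/669) ≈ 76.88°
∠T = 88.01° − 165.88° = -77.87°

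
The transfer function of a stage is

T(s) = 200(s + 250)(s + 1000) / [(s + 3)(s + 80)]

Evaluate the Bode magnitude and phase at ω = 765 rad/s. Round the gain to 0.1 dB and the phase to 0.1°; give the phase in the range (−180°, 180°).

At s = jω = j765:
zero (s+250): 250 + j765 → |·| = √(250²+765²) = √647725 ≈ 804.81, ∠ = arctan(765/250) ≈ 71.90°
zero (s+1000): 1000 + j765 → |·| = √(1000²+765²) = √1585225 ≈ 1259.1, ∠ = arctan(765/1000) ≈ 37.42°
pole (s+3): 3 + j765 → |·| = √(3²+765²) = √585234 ≈ 765.01, ∠ = arctan(765/3) ≈ 89.78°
pole (s+80): 80 + j765 → |·| = √(80²+765²) = √591625 ≈ 769.17, ∠ = arctan(765/80) ≈ 84.03°
|T| = 200 · 1.0133e+06 / 5.8842e+05 ≈ 344.41
Gain = 20 log₁₀(344.41) ≈ 50.74 dB
∠T = 109.32° − 173.81° = -64.49°

50.7 dB, -64.5°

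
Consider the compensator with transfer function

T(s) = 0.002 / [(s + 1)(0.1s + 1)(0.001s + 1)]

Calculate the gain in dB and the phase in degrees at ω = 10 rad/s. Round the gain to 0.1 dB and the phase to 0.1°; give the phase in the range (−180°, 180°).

At ω = 10 rad/s:
pole (1 + j10·1) = 1 + j10 → |·| ≈ 10.05, ∠ ≈ 84.29°
pole (1 + j10·0.1) = 1 + j1 → |·| ≈ 1.4142, ∠ ≈ 45.00°
pole (1 + j10·0.001) = 1 + j0.01 → |·| ≈ 1, ∠ ≈ 0.57°
|T| = 0.002 · 1 / (10.05 · 1.4142 · 1) ≈ 0.00014072
Gain = 20 log₁₀(0.00014072) ≈ -77.03 dB
∠T = (0°) − (84.29° + 45.00° + 0.57°) = -129.86°

-77.0 dB, -129.9°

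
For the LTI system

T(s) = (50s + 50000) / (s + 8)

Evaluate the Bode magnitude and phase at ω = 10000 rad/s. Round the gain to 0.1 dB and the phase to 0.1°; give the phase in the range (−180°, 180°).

Substitute s = j10000:
Numerator: 50(j10000) + 50000 = 50000 + j500000
Denominator: (j10000) + 8 = 8 + j10000
|N| = √(50000² + 500000²) ≈ 5.0249e+05, ∠N ≈ 84.29°
|D| = √(8² + 10000²) ≈ 10000, ∠D ≈ 89.95°
|T| = 5.0249e+05 / 10000 ≈ 50.249
Gain = 20 log₁₀(50.249) ≈ 34.02 dB
∠T = 84.29° − 89.95° = -5.66°

34.0 dB, -5.7°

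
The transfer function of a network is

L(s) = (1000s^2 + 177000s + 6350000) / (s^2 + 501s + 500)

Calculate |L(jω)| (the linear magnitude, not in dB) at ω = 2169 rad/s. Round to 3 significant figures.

Substitute s = j2169:
Numerator: 1000(j2169)^2 + 177000(j2169) + 6350000 = -4698211000 + j383913000
Denominator: (j2169)^2 + 501(j2169) + 500 = -4704061 + j1086669
|N| = √(4698211000² + 383913000²) ≈ 4.7139e+09, ∠N ≈ 175.33°
|D| = √(4704061² + 1086669²) ≈ 4.8279e+06, ∠D ≈ 166.99°
|L| = 4.7139e+09 / 4.8279e+06 ≈ 976.39

976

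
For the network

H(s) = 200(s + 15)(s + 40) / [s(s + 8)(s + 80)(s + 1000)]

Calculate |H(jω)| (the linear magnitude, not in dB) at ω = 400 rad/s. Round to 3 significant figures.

At s = jω = j400:
zero (s+15): 15 + j400 → |·| = √(15²+400²) = √160225 ≈ 400.28, ∠ = arctan(400/15) ≈ 87.85°
zero (s+40): 40 + j400 → |·| = √(40²+400²) = √161600 ≈ 402, ∠ = arctan(400/40) ≈ 84.29°
pole (s+8): 8 + j400 → |·| = √(8²+400²) = √160064 ≈ 400.08, ∠ = arctan(400/8) ≈ 88.85°
pole (s+80): 80 + j400 → |·| = √(80²+400²) = √166400 ≈ 407.92, ∠ = arctan(400/80) ≈ 78.69°
pole (s+1000): 1000 + j400 → |·| = √(1000²+400²) = √1160000 ≈ 1077, ∠ = arctan(400/1000) ≈ 21.80°
pole at origin: |s| = 400, ∠ = 90.00° (in denominator)
|H| = 200 · 1.6091e+05 / 7.0307e+10 ≈ 0.00045774

0.000458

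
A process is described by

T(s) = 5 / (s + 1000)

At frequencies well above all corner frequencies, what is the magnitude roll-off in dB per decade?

-20 dB/decade

Each pole contributes −20 dB/decade at high frequency; each zero contributes +20 dB/decade.
Net: 0 zero(s) − 1 pole(s) → -20 dB/decade.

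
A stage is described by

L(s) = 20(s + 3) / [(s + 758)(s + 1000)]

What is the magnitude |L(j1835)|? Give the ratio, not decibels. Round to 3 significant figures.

At s = jω = j1835:
zero (s+3): 3 + j1835 → |·| = √(3²+1835²) = √3367234 ≈ 1835, ∠ = arctan(1835/3) ≈ 89.91°
pole (s+758): 758 + j1835 → |·| = √(758²+1835²) = √3941789 ≈ 1985.4, ∠ = arctan(1835/758) ≈ 67.56°
pole (s+1000): 1000 + j1835 → |·| = √(1000²+1835²) = √4367225 ≈ 2089.8, ∠ = arctan(1835/1000) ≈ 61.41°
|L| = 20 · 1835 / 4.1491e+06 ≈ 0.0088453

0.00885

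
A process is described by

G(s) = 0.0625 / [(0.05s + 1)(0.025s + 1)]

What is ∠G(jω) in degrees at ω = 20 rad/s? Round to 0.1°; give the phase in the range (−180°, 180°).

At ω = 20 rad/s:
pole (1 + j20·0.05) = 1 + j1 → |·| ≈ 1.4142, ∠ ≈ 45.00°
pole (1 + j20·0.025) = 1 + j0.5 → |·| ≈ 1.118, ∠ ≈ 26.57°
∠G = (0°) − (45.00° + 26.57°) = -71.57°

-71.6°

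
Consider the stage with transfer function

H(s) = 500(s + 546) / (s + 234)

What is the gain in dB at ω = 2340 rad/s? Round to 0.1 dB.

54.2 dB

At s = jω = j2340:
zero (s+546): 546 + j2340 → |·| = √(546²+2340²) = √5773716 ≈ 2402.9, ∠ = arctan(2340/546) ≈ 76.87°
pole (s+234): 234 + j2340 → |·| = √(234²+2340²) = √5530356 ≈ 2351.7, ∠ = arctan(2340/234) ≈ 84.29°
|H| = 500 · 2402.9 / 2351.7 ≈ 510.89
Gain = 20 log₁₀(510.89) ≈ 54.17 dB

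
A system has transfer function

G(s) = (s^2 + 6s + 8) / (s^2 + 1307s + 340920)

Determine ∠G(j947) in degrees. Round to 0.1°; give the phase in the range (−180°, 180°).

65.5°

Substitute s = j947:
Numerator: (j947)^2 + 6(j947) + 8 = -896801 + j5682
Denominator: (j947)^2 + 1307(j947) + 340920 = -555889 + j1237729
|N| = √(896801² + 5682²) ≈ 8.9682e+05, ∠N ≈ 179.64°
|D| = √(555889² + 1237729²) ≈ 1.3568e+06, ∠D ≈ 114.19°
∠G = 179.64° − 114.19° = 65.45°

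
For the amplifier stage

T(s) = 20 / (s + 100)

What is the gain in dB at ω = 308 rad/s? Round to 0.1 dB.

-24.2 dB

Substitute s = j308:
Numerator: 20 = 20 + j0
Denominator: (j308) + 100 = 100 + j308
|N| = √(20² + 0²) ≈ 20, ∠N ≈ 0.00°
|D| = √(100² + 308²) ≈ 323.83, ∠D ≈ 72.01°
|T| = 20 / 323.83 ≈ 0.061761
Gain = 20 log₁₀(0.061761) ≈ -24.19 dB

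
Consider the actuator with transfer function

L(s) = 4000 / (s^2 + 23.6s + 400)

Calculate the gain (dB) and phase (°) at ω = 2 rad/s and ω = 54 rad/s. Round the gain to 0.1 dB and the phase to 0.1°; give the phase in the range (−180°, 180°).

ω = 2: 20.0 dB, -6.8°; ω = 54: 3.0 dB, -153.1°

At s = jω = j2:
quadratic: (j2)² + 23.6·j2 + 400 = 396 + j47.2 → |·| ≈ 398.8, ∠ ≈ 6.80°
|L| = 4000 / 398.8 ≈ 10.03
Gain = 20 log₁₀(10.03) ≈ 20.03 dB
∠L = 0.00° − 6.80° = -6.80°

At s = jω = j54:
quadratic: (j54)² + 23.6·j54 + 400 = -2516 + j1274.4 → |·| ≈ 2820.3, ∠ ≈ 153.14°
|L| = 4000 / 2820.3 ≈ 1.4183
Gain = 20 log₁₀(1.4183) ≈ 3.04 dB
∠L = 0.00° − 153.14° = -153.14°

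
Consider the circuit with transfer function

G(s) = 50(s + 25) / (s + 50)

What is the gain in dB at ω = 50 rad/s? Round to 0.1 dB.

At s = jω = j50:
zero (s+25): 25 + j50 → |·| = √(25²+50²) = √3125 ≈ 55.902, ∠ = arctan(50/25) ≈ 63.43°
pole (s+50): 50 + j50 → |·| = √(50²+50²) = √5000 ≈ 70.711, ∠ = arctan(50/50) ≈ 45.00°
|G| = 50 · 55.902 / 70.711 ≈ 39.529
Gain = 20 log₁₀(39.529) ≈ 31.94 dB

31.9 dB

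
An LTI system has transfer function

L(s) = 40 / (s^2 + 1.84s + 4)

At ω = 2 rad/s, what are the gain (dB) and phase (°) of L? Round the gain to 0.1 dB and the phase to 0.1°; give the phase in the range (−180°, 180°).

20.7 dB, -90.0°

At s = jω = j2:
quadratic: (j2)² + 1.84·j2 + 4 = 0 + j3.68 → |·| ≈ 3.68, ∠ ≈ 90.00°
|L| = 40 / 3.68 ≈ 10.87
Gain = 20 log₁₀(10.87) ≈ 20.72 dB
∠L = 0.00° − 90.00° = -90.00°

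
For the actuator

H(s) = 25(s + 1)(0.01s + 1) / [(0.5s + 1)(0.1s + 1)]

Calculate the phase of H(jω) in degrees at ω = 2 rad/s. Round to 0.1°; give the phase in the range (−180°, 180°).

8.3°

At ω = 2 rad/s:
zero (1 + j2·1) = 1 + j2 → |·| ≈ 2.2361, ∠ ≈ 63.43°
zero (1 + j2·0.01) = 1 + j0.02 → |·| ≈ 1.0002, ∠ ≈ 1.15°
pole (1 + j2·0.5) = 1 + j1 → |·| ≈ 1.4142, ∠ ≈ 45.00°
pole (1 + j2·0.1) = 1 + j0.2 → |·| ≈ 1.0198, ∠ ≈ 11.31°
∠H = (63.43° + 1.15°) − (45.00° + 11.31°) = 8.27°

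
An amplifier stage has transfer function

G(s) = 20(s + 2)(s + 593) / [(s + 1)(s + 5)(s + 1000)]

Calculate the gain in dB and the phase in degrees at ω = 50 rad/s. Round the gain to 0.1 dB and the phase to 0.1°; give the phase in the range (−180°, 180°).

-12.5 dB, -83.5°

At s = jω = j50:
zero (s+2): 2 + j50 → |·| = √(2²+50²) = √2504 ≈ 50.04, ∠ = arctan(50/2) ≈ 87.71°
zero (s+593): 593 + j50 → |·| = √(593²+50²) = √354149 ≈ 595.1, ∠ = arctan(50/593) ≈ 4.82°
pole (s+1): 1 + j50 → |·| = √(1²+50²) = √2501 ≈ 50.01, ∠ = arctan(50/1) ≈ 88.85°
pole (s+5): 5 + j50 → |·| = √(5²+50²) = √2525 ≈ 50.249, ∠ = arctan(50/5) ≈ 84.29°
pole (s+1000): 1000 + j50 → |·| = √(1000²+50²) = √1002500 ≈ 1001.2, ∠ = arctan(50/1000) ≈ 2.86°
|G| = 20 · 29779 / 2.516e+06 ≈ 0.23672
Gain = 20 log₁₀(0.23672) ≈ -12.52 dB
∠G = 92.53° − 176.00° = -83.47°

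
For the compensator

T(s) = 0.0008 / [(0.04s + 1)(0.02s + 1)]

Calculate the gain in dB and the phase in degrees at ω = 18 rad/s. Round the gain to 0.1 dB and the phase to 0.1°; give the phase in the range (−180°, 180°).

-64.3 dB, -55.6°

At ω = 18 rad/s:
pole (1 + j18·0.04) = 1 + j0.72 → |·| ≈ 1.2322, ∠ ≈ 35.75°
pole (1 + j18·0.02) = 1 + j0.36 → |·| ≈ 1.0628, ∠ ≈ 19.80°
|T| = 0.0008 · 1 / (1.2322 · 1.0628) ≈ 0.00061088
Gain = 20 log₁₀(0.00061088) ≈ -64.28 dB
∠T = (0°) − (35.75° + 19.80°) = -55.55°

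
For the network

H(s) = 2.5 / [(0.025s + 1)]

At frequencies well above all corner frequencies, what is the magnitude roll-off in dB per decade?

Each pole contributes −20 dB/decade at high frequency; each zero contributes +20 dB/decade.
Net: 0 zero(s) − 1 pole(s) → -20 dB/decade.

-20 dB/decade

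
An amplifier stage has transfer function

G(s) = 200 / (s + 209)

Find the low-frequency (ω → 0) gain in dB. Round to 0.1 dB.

-0.4 dB

G(0) = 200 / 209 ≈ 0.95694
20 log₁₀(0.95694) ≈ -0.38 dB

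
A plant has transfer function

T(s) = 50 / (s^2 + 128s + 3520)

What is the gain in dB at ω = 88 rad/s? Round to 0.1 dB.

Substitute s = j88:
Numerator: 50 = 50 + j0
Denominator: (j88)^2 + 128(j88) + 3520 = -4224 + j11264
|N| = √(50² + 0²) ≈ 50, ∠N ≈ 0.00°
|D| = √(4224² + 11264²) ≈ 12030, ∠D ≈ 110.56°
|T| = 50 / 12030 ≈ 0.0041563
Gain = 20 log₁₀(0.0041563) ≈ -47.63 dB

-47.6 dB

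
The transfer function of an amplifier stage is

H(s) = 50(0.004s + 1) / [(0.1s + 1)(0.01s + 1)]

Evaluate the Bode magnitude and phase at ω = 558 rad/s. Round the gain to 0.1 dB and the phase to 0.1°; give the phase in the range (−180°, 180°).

-8.3 dB, -102.9°

At ω = 558 rad/s:
zero (1 + j558·0.004) = 1 + j2.232 → |·| ≈ 2.4458, ∠ ≈ 65.87°
pole (1 + j558·0.1) = 1 + j55.8 → |·| ≈ 55.809, ∠ ≈ 88.97°
pole (1 + j558·0.01) = 1 + j5.58 → |·| ≈ 5.6689, ∠ ≈ 79.84°
|H| = 50 · 2.4458 / (55.809 · 5.6689) ≈ 0.38653
Gain = 20 log₁₀(0.38653) ≈ -8.26 dB
∠H = (65.87°) − (88.97° + 79.84°) = -102.94°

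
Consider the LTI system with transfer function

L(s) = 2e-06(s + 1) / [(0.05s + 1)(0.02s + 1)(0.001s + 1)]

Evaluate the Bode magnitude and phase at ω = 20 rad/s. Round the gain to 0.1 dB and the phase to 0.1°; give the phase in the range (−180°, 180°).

At ω = 20 rad/s:
zero (1 + j20·1) = 1 + j20 → |·| ≈ 20.025, ∠ ≈ 87.14°
pole (1 + j20·0.05) = 1 + j1 → |·| ≈ 1.4142, ∠ ≈ 45.00°
pole (1 + j20·0.02) = 1 + j0.4 → |·| ≈ 1.077, ∠ ≈ 21.80°
pole (1 + j20·0.001) = 1 + j0.02 → |·| ≈ 1.0002, ∠ ≈ 1.15°
|L| = 2e-06 · 20.025 / (1.4142 · 1.077 · 1.0002) ≈ 2.629e-05
Gain = 20 log₁₀(2.629e-05) ≈ -91.60 dB
∠L = (87.14°) − (45.00° + 21.80° + 1.15°) = 19.19°

-91.6 dB, 19.2°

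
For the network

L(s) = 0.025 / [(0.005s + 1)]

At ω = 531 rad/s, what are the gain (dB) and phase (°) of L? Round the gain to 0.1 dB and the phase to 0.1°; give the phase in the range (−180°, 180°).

-41.1 dB, -69.4°

At ω = 531 rad/s:
pole (1 + j531·0.005) = 1 + j2.655 → |·| ≈ 2.8371, ∠ ≈ 69.36°
|L| = 0.025 · 1 / (2.8371) ≈ 0.0088118
Gain = 20 log₁₀(0.0088118) ≈ -41.10 dB
∠L = (0°) − (69.36°) = -69.36°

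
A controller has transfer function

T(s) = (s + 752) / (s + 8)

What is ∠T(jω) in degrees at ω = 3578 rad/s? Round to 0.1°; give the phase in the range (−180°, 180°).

Substitute s = j3578:
Numerator: (j3578) + 752 = 752 + j3578
Denominator: (j3578) + 8 = 8 + j3578
|N| = √(752² + 3578²) ≈ 3656.2, ∠N ≈ 78.13°
|D| = √(8² + 3578²) ≈ 3578, ∠D ≈ 89.87°
∠T = 78.13° − 89.87° = -11.74°

-11.7°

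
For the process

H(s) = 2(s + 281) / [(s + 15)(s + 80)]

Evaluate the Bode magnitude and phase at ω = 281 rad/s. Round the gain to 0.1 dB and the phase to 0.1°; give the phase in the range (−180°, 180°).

At s = jω = j281:
zero (s+281): 281 + j281 → |·| = √(281²+281²) = √157922 ≈ 397.39, ∠ = arctan(281/281) ≈ 45.00°
pole (s+15): 15 + j281 → |·| = √(15²+281²) = √79186 ≈ 281.4, ∠ = arctan(281/15) ≈ 86.94°
pole (s+80): 80 + j281 → |·| = √(80²+281²) = √85361 ≈ 292.17, ∠ = arctan(281/80) ≈ 74.11°
|H| = 2 · 397.39 / 82217 ≈ 0.0096669
Gain = 20 log₁₀(0.0096669) ≈ -40.29 dB
∠H = 45.00° − 161.05° = -116.05°

-40.3 dB, -116.1°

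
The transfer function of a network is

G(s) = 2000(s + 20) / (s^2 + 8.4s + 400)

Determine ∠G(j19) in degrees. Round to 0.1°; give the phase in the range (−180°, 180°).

At s = jω = j19:
zero (s+20): 20 + j19 → |·| = √(20²+19²) = √761 ≈ 27.586, ∠ = arctan(19/20) ≈ 43.53°
quadratic: (j19)² + 8.4·j19 + 400 = 39 + j159.6 → |·| ≈ 164.3, ∠ ≈ 76.27°
∠G = 43.53° − 76.27° = -32.74°

-32.7°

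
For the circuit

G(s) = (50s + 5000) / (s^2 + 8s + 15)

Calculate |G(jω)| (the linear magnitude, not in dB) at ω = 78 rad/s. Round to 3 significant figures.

1.04

Substitute s = j78:
Numerator: 50(j78) + 5000 = 5000 + j3900
Denominator: (j78)^2 + 8(j78) + 15 = -6069 + j624
|N| = √(5000² + 3900²) ≈ 6341.1, ∠N ≈ 37.95°
|D| = √(6069² + 624²) ≈ 6101, ∠D ≈ 174.13°
|G| = 6341.1 / 6101 ≈ 1.0394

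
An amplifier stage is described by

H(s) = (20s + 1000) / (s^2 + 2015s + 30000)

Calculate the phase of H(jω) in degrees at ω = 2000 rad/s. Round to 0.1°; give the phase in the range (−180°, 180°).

-46.0°

Substitute s = j2000:
Numerator: 20(j2000) + 1000 = 1000 + j40000
Denominator: (j2000)^2 + 2015(j2000) + 30000 = -3970000 + j4030000
|N| = √(1000² + 40000²) ≈ 40012, ∠N ≈ 88.57°
|D| = √(3970000² + 4030000²) ≈ 5.657e+06, ∠D ≈ 134.57°
∠H = 88.57° − 134.57° = -46.00°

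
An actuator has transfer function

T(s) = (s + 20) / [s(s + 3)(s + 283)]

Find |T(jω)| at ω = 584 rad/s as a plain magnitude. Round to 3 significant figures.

2.64e-06

At s = jω = j584:
zero (s+20): 20 + j584 → |·| = √(20²+584²) = √341456 ≈ 584.34, ∠ = arctan(584/20) ≈ 88.04°
pole (s+3): 3 + j584 → |·| = √(3²+584²) = √341065 ≈ 584.01, ∠ = arctan(584/3) ≈ 89.71°
pole (s+283): 283 + j584 → |·| = √(283²+584²) = √421145 ≈ 648.96, ∠ = arctan(584/283) ≈ 64.15°
pole at origin: |s| = 584, ∠ = 90.00° (in denominator)
|T| = 1 · 584.34 / 2.2134e+08 ≈ 2.64e-06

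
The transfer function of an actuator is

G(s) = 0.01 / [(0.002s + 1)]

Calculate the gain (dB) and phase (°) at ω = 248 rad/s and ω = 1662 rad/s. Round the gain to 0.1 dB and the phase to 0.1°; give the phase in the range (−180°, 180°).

At ω = 248 rad/s:
pole (1 + j248·0.002) = 1 + j0.496 → |·| ≈ 1.1163, ∠ ≈ 26.38°
|G| = 0.01 · 1 / (1.1163) ≈ 0.0089582
Gain = 20 log₁₀(0.0089582) ≈ -40.96 dB
∠G = (0°) − (26.38°) = -26.38°

At ω = 1662 rad/s:
pole (1 + j1662·0.002) = 1 + j3.324 → |·| ≈ 3.4712, ∠ ≈ 73.26°
|G| = 0.01 · 1 / (3.4712) ≈ 0.0028808
Gain = 20 log₁₀(0.0028808) ≈ -50.81 dB
∠G = (0°) − (73.26°) = -73.26°

ω = 248: -41.0 dB, -26.4°; ω = 1662: -50.8 dB, -73.3°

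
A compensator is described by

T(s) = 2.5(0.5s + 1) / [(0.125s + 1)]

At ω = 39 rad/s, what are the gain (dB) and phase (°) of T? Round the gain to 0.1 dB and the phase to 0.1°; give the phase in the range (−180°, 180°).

19.8 dB, 8.7°

At ω = 39 rad/s:
zero (1 + j39·0.5) = 1 + j19.5 → |·| ≈ 19.526, ∠ ≈ 87.06°
pole (1 + j39·0.125) = 1 + j4.875 → |·| ≈ 4.9765, ∠ ≈ 78.41°
|T| = 2.5 · 19.526 / (4.9765) ≈ 9.8091
Gain = 20 log₁₀(9.8091) ≈ 19.83 dB
∠T = (87.06°) − (78.41°) = 8.65°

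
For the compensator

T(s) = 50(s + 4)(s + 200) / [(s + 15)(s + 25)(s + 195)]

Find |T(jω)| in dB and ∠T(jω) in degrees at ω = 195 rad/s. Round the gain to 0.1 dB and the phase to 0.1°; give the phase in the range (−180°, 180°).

At s = jω = j195:
zero (s+4): 4 + j195 → |·| = √(4²+195²) = √38041 ≈ 195.04, ∠ = arctan(195/4) ≈ 88.82°
zero (s+200): 200 + j195 → |·| = √(200²+195²) = √78025 ≈ 279.33, ∠ = arctan(195/200) ≈ 44.27°
pole (s+15): 15 + j195 → |·| = √(15²+195²) = √38250 ≈ 195.58, ∠ = arctan(195/15) ≈ 85.60°
pole (s+25): 25 + j195 → |·| = √(25²+195²) = √38650 ≈ 196.6, ∠ = arctan(195/25) ≈ 82.69°
pole (s+195): 195 + j195 → |·| = √(195²+195²) = √76050 ≈ 275.77, ∠ = arctan(195/195) ≈ 45.00°
|T| = 50 · 54481 / 1.0604e+07 ≈ 0.25689
Gain = 20 log₁₀(0.25689) ≈ -11.81 dB
∠T = 133.09° − 213.29° = -80.20°

-11.8 dB, -80.2°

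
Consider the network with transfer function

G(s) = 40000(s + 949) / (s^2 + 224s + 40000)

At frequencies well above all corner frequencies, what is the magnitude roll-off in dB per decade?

Each pole contributes −20 dB/decade at high frequency; each zero contributes +20 dB/decade.
Net: 1 zero(s) − 2 pole(s) → -20 dB/decade.

-20 dB/decade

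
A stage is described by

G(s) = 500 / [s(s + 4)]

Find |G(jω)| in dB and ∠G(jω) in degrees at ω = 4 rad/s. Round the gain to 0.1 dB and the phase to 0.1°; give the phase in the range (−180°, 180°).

At s = jω = j4:
pole (s+4): 4 + j4 → |·| = √(4²+4²) = √32 ≈ 5.6569, ∠ = arctan(4/4) ≈ 45.00°
pole at origin: |s| = 4, ∠ = 90.00° (in denominator)
|G| = 500 / 22.628 ≈ 22.097
Gain = 20 log₁₀(22.097) ≈ 26.89 dB
∠G = 0.00° − 135.00° = -135.00°

26.9 dB, -135.0°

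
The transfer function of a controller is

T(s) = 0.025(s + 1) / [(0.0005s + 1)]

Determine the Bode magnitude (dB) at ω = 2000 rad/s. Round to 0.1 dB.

31.0 dB

At ω = 2000 rad/s:
zero (1 + j2000·1) = 1 + j2000 → |·| ≈ 2000, ∠ ≈ 89.97°
pole (1 + j2000·0.0005) = 1 + j1 → |·| ≈ 1.4142, ∠ ≈ 45.00°
|T| = 0.025 · 2000 / (1.4142) ≈ 35.356
Gain = 20 log₁₀(35.356) ≈ 30.97 dB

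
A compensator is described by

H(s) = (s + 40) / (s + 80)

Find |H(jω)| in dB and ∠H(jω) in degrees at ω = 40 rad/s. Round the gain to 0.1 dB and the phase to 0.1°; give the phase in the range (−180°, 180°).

-4.0 dB, 18.4°

Substitute s = j40:
Numerator: (j40) + 40 = 40 + j40
Denominator: (j40) + 80 = 80 + j40
|N| = √(40² + 40²) ≈ 56.569, ∠N ≈ 45.00°
|D| = √(80² + 40²) ≈ 89.443, ∠D ≈ 26.57°
|H| = 56.569 / 89.443 ≈ 0.63246
Gain = 20 log₁₀(0.63246) ≈ -3.98 dB
∠H = 45.00° − 26.57° = 18.43°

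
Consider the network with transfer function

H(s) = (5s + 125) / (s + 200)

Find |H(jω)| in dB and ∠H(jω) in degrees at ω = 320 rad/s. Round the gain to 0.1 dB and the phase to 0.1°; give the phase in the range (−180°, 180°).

12.6 dB, 27.5°

Substitute s = j320:
Numerator: 5(j320) + 125 = 125 + j1600
Denominator: (j320) + 200 = 200 + j320
|N| = √(125² + 1600²) ≈ 1604.9, ∠N ≈ 85.53°
|D| = √(200² + 320²) ≈ 377.36, ∠D ≈ 57.99°
|H| = 1604.9 / 377.36 ≈ 4.253
Gain = 20 log₁₀(4.253) ≈ 12.57 dB
∠H = 85.53° − 57.99° = 27.54°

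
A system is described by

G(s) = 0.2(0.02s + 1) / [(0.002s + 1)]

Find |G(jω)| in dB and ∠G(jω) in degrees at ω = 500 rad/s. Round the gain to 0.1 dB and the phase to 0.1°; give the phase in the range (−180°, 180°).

At ω = 500 rad/s:
zero (1 + j500·0.02) = 1 + j10 → |·| ≈ 10.05, ∠ ≈ 84.29°
pole (1 + j500·0.002) = 1 + j1 → |·| ≈ 1.4142, ∠ ≈ 45.00°
|G| = 0.2 · 10.05 / (1.4142) ≈ 1.4213
Gain = 20 log₁₀(1.4213) ≈ 3.05 dB
∠G = (84.29°) − (45.00°) = 39.29°

3.1 dB, 39.3°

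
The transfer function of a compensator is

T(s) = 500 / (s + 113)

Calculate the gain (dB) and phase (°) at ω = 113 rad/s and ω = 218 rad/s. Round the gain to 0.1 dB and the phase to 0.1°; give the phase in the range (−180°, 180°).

Substitute s = j113:
Numerator: 500 = 500 + j0
Denominator: (j113) + 113 = 113 + j113
|N| = √(500² + 0²) ≈ 500, ∠N ≈ 0.00°
|D| = √(113² + 113²) ≈ 159.81, ∠D ≈ 45.00°
|T| = 500 / 159.81 ≈ 3.1287
Gain = 20 log₁₀(3.1287) ≈ 9.91 dB
∠T = 0.00° − 45.00° = -45.00°

Substitute s = j218:
Numerator: 500 = 500 + j0
Denominator: (j218) + 113 = 113 + j218
|N| = √(500² + 0²) ≈ 500, ∠N ≈ 0.00°
|D| = √(113² + 218²) ≈ 245.55, ∠D ≈ 62.60°
|T| = 500 / 245.55 ≈ 2.0362
Gain = 20 log₁₀(2.0362) ≈ 6.18 dB
∠T = 0.00° − 62.60° = -62.60°

ω = 113: 9.9 dB, -45.0°; ω = 218: 6.2 dB, -62.6°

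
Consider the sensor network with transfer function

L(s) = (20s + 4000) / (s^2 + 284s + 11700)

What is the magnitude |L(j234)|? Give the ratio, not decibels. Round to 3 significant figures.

0.0777

Substitute s = j234:
Numerator: 20(j234) + 4000 = 4000 + j4680
Denominator: (j234)^2 + 284(j234) + 11700 = -43056 + j66456
|N| = √(4000² + 4680²) ≈ 6156.5, ∠N ≈ 49.48°
|D| = √(43056² + 66456²) ≈ 79185, ∠D ≈ 122.94°
|L| = 6156.5 / 79185 ≈ 0.077748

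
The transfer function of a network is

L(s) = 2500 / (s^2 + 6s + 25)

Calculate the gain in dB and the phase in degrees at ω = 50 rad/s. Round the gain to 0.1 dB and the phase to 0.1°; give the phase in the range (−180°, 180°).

At s = jω = j50:
quadratic: (j50)² + 6·j50 + 25 = -2475 + j300 → |·| ≈ 2493.1, ∠ ≈ 173.09°
|L| = 2500 / 2493.1 ≈ 1.0028
Gain = 20 log₁₀(1.0028) ≈ 0.02 dB
∠L = 0.00° − 173.09° = -173.09°

0.0 dB, -173.1°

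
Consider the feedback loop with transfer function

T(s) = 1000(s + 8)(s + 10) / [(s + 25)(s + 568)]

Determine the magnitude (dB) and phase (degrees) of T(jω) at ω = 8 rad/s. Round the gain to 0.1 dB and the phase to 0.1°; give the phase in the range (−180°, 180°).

At s = jω = j8:
zero (s+8): 8 + j8 → |·| = √(8²+8²) = √128 ≈ 11.314, ∠ = arctan(8/8) ≈ 45.00°
zero (s+10): 10 + j8 → |·| = √(10²+8²) = √164 ≈ 12.806, ∠ = arctan(8/10) ≈ 38.66°
pole (s+25): 25 + j8 → |·| = √(25²+8²) = √689 ≈ 26.249, ∠ = arctan(8/25) ≈ 17.74°
pole (s+568): 568 + j8 → |·| = √(568²+8²) = √322688 ≈ 568.06, ∠ = arctan(8/568) ≈ 0.81°
|T| = 1000 · 144.89 / 14911 ≈ 9.717
Gain = 20 log₁₀(9.717) ≈ 19.75 dB
∠T = 83.66° − 18.55° = 65.11°

19.8 dB, 65.1°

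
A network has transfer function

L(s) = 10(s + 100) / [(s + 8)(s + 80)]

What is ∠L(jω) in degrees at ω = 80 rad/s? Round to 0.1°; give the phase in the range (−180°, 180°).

At s = jω = j80:
zero (s+100): 100 + j80 → |·| = √(100²+80²) = √16400 ≈ 128.06, ∠ = arctan(80/100) ≈ 38.66°
pole (s+8): 8 + j80 → |·| = √(8²+80²) = √6464 ≈ 80.399, ∠ = arctan(80/8) ≈ 84.29°
pole (s+80): 80 + j80 → |·| = √(80²+80²) = √12800 ≈ 113.14, ∠ = arctan(80/80) ≈ 45.00°
∠L = 38.66° − 129.29° = -90.63°

-90.6°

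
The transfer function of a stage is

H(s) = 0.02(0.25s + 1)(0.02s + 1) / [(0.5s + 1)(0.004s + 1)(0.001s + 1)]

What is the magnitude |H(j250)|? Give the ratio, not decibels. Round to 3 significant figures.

0.0350

At ω = 250 rad/s:
zero (1 + j250·0.25) = 1 + j62.5 → |·| ≈ 62.508, ∠ ≈ 89.08°
zero (1 + j250·0.02) = 1 + j5 → |·| ≈ 5.099, ∠ ≈ 78.69°
pole (1 + j250·0.5) = 1 + j125 → |·| ≈ 125, ∠ ≈ 89.54°
pole (1 + j250·0.004) = 1 + j1 → |·| ≈ 1.4142, ∠ ≈ 45.00°
pole (1 + j250·0.001) = 1 + j0.25 → |·| ≈ 1.0308, ∠ ≈ 14.04°
|H| = 0.02 · 62.508 · 5.099 / (125 · 1.4142 · 1.0308) ≈ 0.034983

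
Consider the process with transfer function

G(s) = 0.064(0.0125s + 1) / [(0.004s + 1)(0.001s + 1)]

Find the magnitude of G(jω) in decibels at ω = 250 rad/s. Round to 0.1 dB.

-16.8 dB

At ω = 250 rad/s:
zero (1 + j250·0.0125) = 1 + j3.125 → |·| ≈ 3.2811, ∠ ≈ 72.26°
pole (1 + j250·0.004) = 1 + j1 → |·| ≈ 1.4142, ∠ ≈ 45.00°
pole (1 + j250·0.001) = 1 + j0.25 → |·| ≈ 1.0308, ∠ ≈ 14.04°
|G| = 0.064 · 3.2811 / (1.4142 · 1.0308) ≈ 0.14405
Gain = 20 log₁₀(0.14405) ≈ -16.83 dB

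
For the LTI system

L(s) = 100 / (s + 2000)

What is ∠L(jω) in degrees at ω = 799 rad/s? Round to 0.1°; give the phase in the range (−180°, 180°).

-21.8°

Substitute s = j799:
Numerator: 100 = 100 + j0
Denominator: (j799) + 2000 = 2000 + j799
|N| = √(100² + 0²) ≈ 100, ∠N ≈ 0.00°
|D| = √(2000² + 799²) ≈ 2153.7, ∠D ≈ 21.78°
∠L = 0.00° − 21.78° = -21.78°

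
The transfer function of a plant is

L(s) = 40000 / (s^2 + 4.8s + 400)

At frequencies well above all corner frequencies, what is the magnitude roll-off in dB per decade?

-40 dB/decade

Each pole contributes −20 dB/decade at high frequency; each zero contributes +20 dB/decade.
Net: 0 zero(s) − 2 pole(s) → -40 dB/decade.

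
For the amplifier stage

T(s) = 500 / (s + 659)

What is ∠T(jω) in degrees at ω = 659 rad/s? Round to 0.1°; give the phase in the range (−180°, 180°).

-45.0°

At s = jω = j659:
pole (s+659): 659 + j659 → |·| = √(659²+659²) = √868562 ≈ 931.97, ∠ = arctan(659/659) ≈ 45.00°
∠T = 0.00° − 45.00° = -45.00°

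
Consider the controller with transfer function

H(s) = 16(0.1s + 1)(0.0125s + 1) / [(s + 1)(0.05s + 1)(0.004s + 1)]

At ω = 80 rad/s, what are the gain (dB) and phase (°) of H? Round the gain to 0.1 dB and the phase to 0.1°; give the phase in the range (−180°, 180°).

-5.6 dB, -55.1°

At ω = 80 rad/s:
zero (1 + j80·0.1) = 1 + j8 → |·| ≈ 8.0623, ∠ ≈ 82.87°
zero (1 + j80·0.0125) = 1 + j1 → |·| ≈ 1.4142, ∠ ≈ 45.00°
pole (1 + j80·1) = 1 + j80 → |·| ≈ 80.006, ∠ ≈ 89.28°
pole (1 + j80·0.05) = 1 + j4 → |·| ≈ 4.1231, ∠ ≈ 75.96°
pole (1 + j80·0.004) = 1 + j0.32 → |·| ≈ 1.05, ∠ ≈ 17.74°
|H| = 16 · 8.0623 · 1.4142 / (80.006 · 4.1231 · 1.05) ≈ 0.52669
Gain = 20 log₁₀(0.52669) ≈ -5.57 dB
∠H = (82.87° + 45.00°) − (89.28° + 75.96° + 17.74°) = -55.11°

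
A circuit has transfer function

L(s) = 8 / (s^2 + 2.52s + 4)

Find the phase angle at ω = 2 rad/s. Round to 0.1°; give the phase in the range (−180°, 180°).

-90.0°

At s = jω = j2:
quadratic: (j2)² + 2.52·j2 + 4 = 0 + j5.04 → |·| ≈ 5.04, ∠ ≈ 90.00°
∠L = 0.00° − 90.00° = -90.00°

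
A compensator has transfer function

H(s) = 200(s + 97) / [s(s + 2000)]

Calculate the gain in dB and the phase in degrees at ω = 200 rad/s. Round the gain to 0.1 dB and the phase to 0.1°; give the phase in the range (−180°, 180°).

At s = jω = j200:
zero (s+97): 97 + j200 → |·| = √(97²+200²) = √49409 ≈ 222.28, ∠ = arctan(200/97) ≈ 64.13°
pole (s+2000): 2000 + j200 → |·| = √(2000²+200²) = √4040000 ≈ 2010, ∠ = arctan(200/2000) ≈ 5.71°
pole at origin: |s| = 200, ∠ = 90.00° (in denominator)
|H| = 200 · 222.28 / 4.02e+05 ≈ 0.11059
Gain = 20 log₁₀(0.11059) ≈ -19.13 dB
∠H = 64.13° − 95.71° = -31.58°

-19.1 dB, -31.6°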